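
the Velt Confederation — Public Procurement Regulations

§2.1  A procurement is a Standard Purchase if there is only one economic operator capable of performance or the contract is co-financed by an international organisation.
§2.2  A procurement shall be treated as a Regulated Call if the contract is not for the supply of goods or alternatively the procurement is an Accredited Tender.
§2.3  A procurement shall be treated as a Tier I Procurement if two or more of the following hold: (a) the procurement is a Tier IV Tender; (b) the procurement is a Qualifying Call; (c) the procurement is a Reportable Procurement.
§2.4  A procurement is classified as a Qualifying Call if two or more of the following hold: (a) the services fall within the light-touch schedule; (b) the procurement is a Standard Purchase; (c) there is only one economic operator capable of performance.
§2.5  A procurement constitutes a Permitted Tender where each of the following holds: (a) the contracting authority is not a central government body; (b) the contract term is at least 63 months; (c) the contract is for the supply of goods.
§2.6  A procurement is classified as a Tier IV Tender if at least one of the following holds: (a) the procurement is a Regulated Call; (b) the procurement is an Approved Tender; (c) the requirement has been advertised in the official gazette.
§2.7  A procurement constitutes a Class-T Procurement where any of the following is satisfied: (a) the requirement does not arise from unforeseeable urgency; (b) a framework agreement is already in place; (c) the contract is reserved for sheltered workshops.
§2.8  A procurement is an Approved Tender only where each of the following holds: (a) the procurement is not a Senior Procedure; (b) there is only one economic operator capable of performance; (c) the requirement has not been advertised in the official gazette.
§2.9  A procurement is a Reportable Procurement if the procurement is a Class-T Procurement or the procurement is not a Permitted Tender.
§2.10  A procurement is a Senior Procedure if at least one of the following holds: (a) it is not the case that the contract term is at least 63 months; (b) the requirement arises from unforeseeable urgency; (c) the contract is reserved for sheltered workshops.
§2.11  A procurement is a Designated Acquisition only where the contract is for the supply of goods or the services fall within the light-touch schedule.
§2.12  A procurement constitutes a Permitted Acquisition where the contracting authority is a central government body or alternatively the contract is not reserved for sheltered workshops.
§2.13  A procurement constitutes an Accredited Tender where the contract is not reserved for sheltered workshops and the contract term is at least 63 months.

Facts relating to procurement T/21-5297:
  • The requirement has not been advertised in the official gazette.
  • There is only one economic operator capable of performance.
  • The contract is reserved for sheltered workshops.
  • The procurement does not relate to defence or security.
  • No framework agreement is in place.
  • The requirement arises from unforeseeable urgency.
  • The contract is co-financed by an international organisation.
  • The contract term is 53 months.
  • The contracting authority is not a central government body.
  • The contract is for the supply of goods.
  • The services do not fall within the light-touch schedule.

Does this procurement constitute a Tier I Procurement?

Yes

Under §2.13: the contract is not reserved for sheltered workshops? no; and contract term: 53 months ≥ 63 months? no. So the procurement is not an Accredited Tender.
Under §2.2: the contract is not for the supply of goods? no; or Accredited Tender (§2.13)? no. So the procurement is not a Regulated Call.
Under §2.10: contract term: 53 months ≥ 63 months? no, so negated condition yes; or the requirement arises from unforeseeable urgency? yes; or the contract is reserved for sheltered workshops? yes. So the procurement is a Senior Procedure.
Under §2.8: not a Senior Procedure (§2.10)? no; and there is only one economic operator capable of performance? yes; and the requirement has not been advertised in the official gazette? yes. So the procurement is not an Approved Tender.
Under §2.6: Regulated Call (§2.2)? no; or Approved Tender (§2.8)? no; or the requirement has been advertised in the official gazette? no. So the procurement is not a Tier IV Tender.
Under §2.1: there is only one economic operator capable of performance? yes; or the contract is co-financed by an international organisation? yes. So the procurement is a Standard Purchase.
Under §2.4: the services fall within the light-touch schedule? no; Standard Purchase (§2.1)? yes; there is only one economic operator capable of performance? yes — 2 of 3 hold (need ≥2) → satisfied.
Under §2.7: the requirement does not arise from unforeseeable urgency? no; or a framework agreement is already in place? no; or the contract is reserved for sheltered workshops? yes. So the procurement is a Class-T Procurement.
Under §2.5: the contracting authority is not a central government body? yes; and contract term: 53 months ≥ 63 months? no; and the contract is for the supply of goods? yes. So the procurement is not a Permitted Tender.
Under §2.9: Class-T Procurement (§2.7)? yes; or not a Permitted Tender (§2.5)? yes. So the procurement is a Reportable Procurement.
Under §2.3: Tier IV Tender (§2.6)? no; Qualifying Call (§2.4)? yes; Reportable Procurement (§2.9)? yes — 2 of 3 hold (need ≥2) → satisfied.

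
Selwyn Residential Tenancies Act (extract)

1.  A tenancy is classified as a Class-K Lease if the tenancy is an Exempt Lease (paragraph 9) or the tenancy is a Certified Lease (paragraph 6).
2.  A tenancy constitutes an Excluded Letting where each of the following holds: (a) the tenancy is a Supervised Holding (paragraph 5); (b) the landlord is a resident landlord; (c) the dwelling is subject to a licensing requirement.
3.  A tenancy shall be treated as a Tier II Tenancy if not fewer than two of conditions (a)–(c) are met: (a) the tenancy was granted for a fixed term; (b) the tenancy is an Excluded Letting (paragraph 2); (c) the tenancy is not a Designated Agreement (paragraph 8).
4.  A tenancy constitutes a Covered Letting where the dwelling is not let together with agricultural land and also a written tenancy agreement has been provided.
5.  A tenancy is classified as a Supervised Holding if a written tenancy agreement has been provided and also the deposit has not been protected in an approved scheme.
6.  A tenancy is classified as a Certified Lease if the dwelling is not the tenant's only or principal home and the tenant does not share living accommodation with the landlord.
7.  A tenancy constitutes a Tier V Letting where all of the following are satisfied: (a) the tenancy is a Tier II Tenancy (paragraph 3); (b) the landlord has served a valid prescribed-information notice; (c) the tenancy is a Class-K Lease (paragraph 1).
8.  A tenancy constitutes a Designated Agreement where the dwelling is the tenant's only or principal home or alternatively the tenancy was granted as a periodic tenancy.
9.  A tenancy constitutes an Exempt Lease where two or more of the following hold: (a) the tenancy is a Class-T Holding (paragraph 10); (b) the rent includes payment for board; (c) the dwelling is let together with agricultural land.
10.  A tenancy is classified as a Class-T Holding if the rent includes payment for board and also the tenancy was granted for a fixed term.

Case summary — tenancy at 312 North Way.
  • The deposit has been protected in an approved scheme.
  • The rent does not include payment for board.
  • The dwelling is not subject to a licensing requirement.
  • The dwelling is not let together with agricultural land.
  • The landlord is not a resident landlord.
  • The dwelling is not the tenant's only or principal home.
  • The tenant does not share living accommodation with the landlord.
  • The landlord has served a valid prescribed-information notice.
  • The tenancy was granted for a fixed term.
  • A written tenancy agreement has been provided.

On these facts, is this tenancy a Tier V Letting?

Yes

paragraph 5 — Supervised Holding: [a written tenancy agreement has been provided? yes] AND [the deposit has not been protected in an approved scheme? no] → not satisfied.
paragraph 2 — Excluded Letting: [Supervised Holding (paragraph 5)? no] AND [the landlord is a resident landlord? no] AND [the dwelling is subject to a licensing requirement? no] → not satisfied.
paragraph 8 — Designated Agreement: [the dwelling is the tenant's only or principal home? no] OR [the tenancy was granted as a periodic tenancy? no] → not satisfied.
paragraph 3 — Tier II Tenancy: the tenancy was granted for a fixed term? yes; Excluded Letting (paragraph 2)? no; not a Designated Agreement (paragraph 8)? yes — 2 of 3 hold (need ≥2) → satisfied.
paragraph 10 — Class-T Holding: [the rent includes payment for board? no] AND [the tenancy was granted for a fixed term? yes] → not satisfied.
paragraph 9 — Exempt Lease: Class-T Holding (paragraph 10)? no; the rent includes payment for board? no; the dwelling is let together with agricultural land? no — 0 of 3 hold (need ≥2) → not satisfied.
paragraph 6 — Certified Lease: [the dwelling is not the tenant's only or principal home? yes] AND [the tenant does not share living accommodation with the landlord? yes] → satisfied.
paragraph 1 — Class-K Lease: [Exempt Lease (paragraph 9)? no] OR [Certified Lease (paragraph 6)? yes] → satisfied.
paragraph 7 — Tier V Letting: [Tier II Tenancy (paragraph 3)? yes] AND [the landlord has served a valid prescribed-information notice? yes] AND [Class-K Lease (paragraph 1)? yes] → satisfied.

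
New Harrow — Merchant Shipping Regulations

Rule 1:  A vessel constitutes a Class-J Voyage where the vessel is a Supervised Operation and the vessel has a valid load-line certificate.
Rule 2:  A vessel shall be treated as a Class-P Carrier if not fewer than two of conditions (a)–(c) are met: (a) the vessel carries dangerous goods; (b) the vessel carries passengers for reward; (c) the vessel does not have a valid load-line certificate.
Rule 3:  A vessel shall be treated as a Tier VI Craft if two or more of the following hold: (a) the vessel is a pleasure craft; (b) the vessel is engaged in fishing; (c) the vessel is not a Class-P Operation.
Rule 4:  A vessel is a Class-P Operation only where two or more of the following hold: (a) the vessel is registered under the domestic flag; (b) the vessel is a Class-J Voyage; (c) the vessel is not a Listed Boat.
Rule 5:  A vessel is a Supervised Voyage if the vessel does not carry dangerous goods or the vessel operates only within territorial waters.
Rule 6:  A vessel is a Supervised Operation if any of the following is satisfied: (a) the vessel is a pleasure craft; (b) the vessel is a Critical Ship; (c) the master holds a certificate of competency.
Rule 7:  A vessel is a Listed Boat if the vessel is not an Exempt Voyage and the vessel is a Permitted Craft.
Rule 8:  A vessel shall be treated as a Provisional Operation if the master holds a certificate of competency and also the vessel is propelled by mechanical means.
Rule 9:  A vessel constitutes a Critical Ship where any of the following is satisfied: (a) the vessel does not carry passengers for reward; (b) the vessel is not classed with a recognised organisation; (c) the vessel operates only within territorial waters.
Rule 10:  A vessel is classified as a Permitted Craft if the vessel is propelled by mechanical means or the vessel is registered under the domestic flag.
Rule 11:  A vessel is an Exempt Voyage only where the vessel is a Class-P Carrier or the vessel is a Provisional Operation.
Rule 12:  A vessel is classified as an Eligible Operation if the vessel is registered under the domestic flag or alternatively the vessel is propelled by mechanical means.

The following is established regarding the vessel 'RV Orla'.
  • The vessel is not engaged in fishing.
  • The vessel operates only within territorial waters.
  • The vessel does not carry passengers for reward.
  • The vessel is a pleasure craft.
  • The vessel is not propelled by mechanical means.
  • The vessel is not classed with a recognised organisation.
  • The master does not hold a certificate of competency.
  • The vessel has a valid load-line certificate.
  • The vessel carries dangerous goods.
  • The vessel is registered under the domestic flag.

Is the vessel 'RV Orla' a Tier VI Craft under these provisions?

rule 9 — Critical Ship: [the vessel does not carry passengers for reward? yes] OR [the vessel is not classed with a recognised organisation? yes] OR [the vessel operates only within territorial waters? yes] → satisfied.
rule 6 — Supervised Operation: [the vessel is a pleasure craft? yes] OR [Critical Ship (rule 9)? yes] OR [the master holds a certificate of competency? no] → satisfied.
rule 1 — Class-J Voyage: [Supervised Operation (rule 6)? yes] AND [the vessel has a valid load-line certificate? yes] → satisfied.
rule 2 — Class-P Carrier: the vessel carries dangerous goods? yes; the vessel carries passengers for reward? no; the vessel does not have a valid load-line certificate? no — 1 of 3 hold (need ≥2) → not satisfied.
rule 8 — Provisional Operation: [the master holds a certificate of competency? no] AND [the vessel is propelled by mechanical means? no] → not satisfied.
rule 11 — Exempt Voyage: [Class-P Carrier (rule 2)? no] OR [Provisional Operation (rule 8)? no] → not satisfied.
rule 10 — Permitted Craft: [the vessel is propelled by mechanical means? no] OR [the vessel is registered under the domestic flag? yes] → satisfied.
rule 7 — Listed Boat: [not an Exempt Voyage (rule 11)? yes] AND [Permitted Craft (rule 10)? yes] → satisfied.
rule 4 — Class-P Operation: the vessel is registered under the domestic flag? yes; Class-J Voyage (rule 1)? yes; not a Listed Boat (rule 7)? no — 2 of 3 hold (need ≥2) → satisfied.
rule 3 — Tier VI Craft: the vessel is a pleasure craft? yes; the vessel is engaged in fishing? no; not a Class-P Operation (rule 4)? no — 1 of 3 hold (need ≥2) → not satisfied.

No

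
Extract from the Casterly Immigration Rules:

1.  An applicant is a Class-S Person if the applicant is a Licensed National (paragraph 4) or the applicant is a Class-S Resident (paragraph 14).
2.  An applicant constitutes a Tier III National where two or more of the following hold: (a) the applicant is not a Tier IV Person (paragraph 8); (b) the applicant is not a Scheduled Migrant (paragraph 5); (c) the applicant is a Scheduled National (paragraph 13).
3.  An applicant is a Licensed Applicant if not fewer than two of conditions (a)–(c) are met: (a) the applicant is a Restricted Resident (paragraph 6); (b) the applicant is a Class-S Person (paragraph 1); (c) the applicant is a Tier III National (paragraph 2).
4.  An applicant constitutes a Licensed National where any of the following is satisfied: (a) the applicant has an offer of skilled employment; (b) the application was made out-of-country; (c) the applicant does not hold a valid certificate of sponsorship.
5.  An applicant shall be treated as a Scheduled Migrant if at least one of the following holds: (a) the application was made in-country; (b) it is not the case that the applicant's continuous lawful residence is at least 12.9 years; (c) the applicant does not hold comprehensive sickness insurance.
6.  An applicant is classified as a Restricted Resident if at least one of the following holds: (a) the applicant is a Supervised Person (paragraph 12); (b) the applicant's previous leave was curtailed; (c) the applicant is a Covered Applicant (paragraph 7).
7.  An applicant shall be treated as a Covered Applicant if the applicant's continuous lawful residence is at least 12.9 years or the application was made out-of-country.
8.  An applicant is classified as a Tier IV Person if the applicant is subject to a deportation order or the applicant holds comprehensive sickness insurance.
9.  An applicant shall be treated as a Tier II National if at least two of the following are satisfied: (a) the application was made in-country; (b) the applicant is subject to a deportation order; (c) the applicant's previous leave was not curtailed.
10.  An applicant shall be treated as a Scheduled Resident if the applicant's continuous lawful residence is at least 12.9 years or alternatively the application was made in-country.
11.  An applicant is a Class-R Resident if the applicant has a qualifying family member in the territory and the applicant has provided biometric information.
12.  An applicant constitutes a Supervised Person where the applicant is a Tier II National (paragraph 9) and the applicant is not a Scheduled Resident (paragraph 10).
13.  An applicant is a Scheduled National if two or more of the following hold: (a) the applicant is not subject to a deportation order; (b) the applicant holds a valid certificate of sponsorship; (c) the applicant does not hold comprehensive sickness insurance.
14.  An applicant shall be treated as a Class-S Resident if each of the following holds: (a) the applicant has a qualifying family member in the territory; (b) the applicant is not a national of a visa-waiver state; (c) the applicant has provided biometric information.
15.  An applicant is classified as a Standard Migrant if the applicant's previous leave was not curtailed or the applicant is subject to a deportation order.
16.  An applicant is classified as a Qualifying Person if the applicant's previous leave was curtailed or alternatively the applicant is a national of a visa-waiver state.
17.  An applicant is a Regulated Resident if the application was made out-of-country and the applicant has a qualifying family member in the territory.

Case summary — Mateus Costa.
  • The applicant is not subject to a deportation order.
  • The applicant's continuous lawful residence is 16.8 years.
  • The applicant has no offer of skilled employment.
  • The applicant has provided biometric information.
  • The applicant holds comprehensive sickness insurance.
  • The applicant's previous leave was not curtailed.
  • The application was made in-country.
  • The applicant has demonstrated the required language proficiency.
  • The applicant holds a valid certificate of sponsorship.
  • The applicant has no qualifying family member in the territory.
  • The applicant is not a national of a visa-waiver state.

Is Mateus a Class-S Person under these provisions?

No

Under paragraph 4: the applicant has an offer of skilled employment? no; or the application was made out-of-country? no; or the applicant does not hold a valid certificate of sponsorship? no. So the applicant is not a Licensed National.
Under paragraph 14: the applicant has a qualifying family member in the territory? no; and the applicant is not a national of a visa-waiver state? yes; and the applicant has provided biometric information? yes. So the applicant is not a Class-S Resident.
Under paragraph 1: Licensed National (paragraph 4)? no; or Class-S Resident (paragraph 14)? no. So the applicant is not a Class-S Person.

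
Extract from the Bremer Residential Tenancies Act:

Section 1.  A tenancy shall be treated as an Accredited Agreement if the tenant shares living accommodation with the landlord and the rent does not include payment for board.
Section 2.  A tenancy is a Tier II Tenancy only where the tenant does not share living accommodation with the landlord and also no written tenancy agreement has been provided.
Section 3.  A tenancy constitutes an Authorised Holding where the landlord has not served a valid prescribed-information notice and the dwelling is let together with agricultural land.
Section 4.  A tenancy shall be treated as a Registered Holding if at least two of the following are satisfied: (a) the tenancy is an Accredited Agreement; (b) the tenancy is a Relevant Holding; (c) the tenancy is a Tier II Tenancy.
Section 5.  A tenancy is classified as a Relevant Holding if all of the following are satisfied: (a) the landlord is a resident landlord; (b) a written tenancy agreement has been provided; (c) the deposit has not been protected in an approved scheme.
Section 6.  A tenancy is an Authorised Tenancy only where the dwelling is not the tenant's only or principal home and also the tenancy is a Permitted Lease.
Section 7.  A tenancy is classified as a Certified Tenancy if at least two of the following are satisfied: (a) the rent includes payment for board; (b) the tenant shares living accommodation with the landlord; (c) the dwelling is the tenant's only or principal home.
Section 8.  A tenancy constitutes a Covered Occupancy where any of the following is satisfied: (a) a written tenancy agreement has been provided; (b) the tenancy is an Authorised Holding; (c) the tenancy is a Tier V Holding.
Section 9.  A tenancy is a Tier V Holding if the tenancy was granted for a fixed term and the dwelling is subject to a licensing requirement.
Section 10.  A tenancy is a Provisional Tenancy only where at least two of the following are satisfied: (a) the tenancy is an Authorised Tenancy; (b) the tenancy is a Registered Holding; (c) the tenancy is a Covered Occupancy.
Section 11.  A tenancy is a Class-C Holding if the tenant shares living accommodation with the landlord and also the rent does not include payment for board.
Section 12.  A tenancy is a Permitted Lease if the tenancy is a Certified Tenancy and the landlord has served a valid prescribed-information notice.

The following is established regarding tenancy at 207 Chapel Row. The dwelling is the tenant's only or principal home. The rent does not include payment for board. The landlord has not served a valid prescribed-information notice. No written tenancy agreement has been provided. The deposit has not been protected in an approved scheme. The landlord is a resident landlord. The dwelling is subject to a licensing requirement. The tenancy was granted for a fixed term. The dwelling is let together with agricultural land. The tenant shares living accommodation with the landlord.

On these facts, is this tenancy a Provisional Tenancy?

section 7 — Certified Tenancy: the rent includes payment for board? no; the tenant shares living accommodation with the landlord? yes; the dwelling is the tenant's only or principal home? yes — 2 of 3 hold (need ≥2) → satisfied.
section 12 — Permitted Lease: [Certified Tenancy (section 7)? yes] AND [the landlord has served a valid prescribed-information notice? no] → not satisfied.
section 6 — Authorised Tenancy: [the dwelling is not the tenant's only or principal home? no] AND [Permitted Lease (section 12)? no] → not satisfied.
section 1 — Accredited Agreement: [the tenant shares living accommodation with the landlord? yes] AND [the rent does not include payment for board? yes] → satisfied.
section 5 — Relevant Holding: [the landlord is a resident landlord? yes] AND [a written tenancy agreement has been provided? no] AND [the deposit has not been protected in an approved scheme? yes] → not satisfied.
section 2 — Tier II Tenancy: [the tenant does not share living accommodation with the landlord? no] AND [no written tenancy agreement has been provided? yes] → not satisfied.
section 4 — Registered Holding: Accredited Agreement (section 1)? yes; Relevant Holding (section 5)? no; Tier II Tenancy (section 2)? no — 1 of 3 hold (need ≥2) → not satisfied.
section 3 — Authorised Holding: [the landlord has not served a valid prescribed-information notice? yes] AND [the dwelling is let together with agricultural land? yes] → satisfied.
section 9 — Tier V Holding: [the tenancy was granted for a fixed term? yes] AND [the dwelling is subject to a licensing requirement? yes] → satisfied.
section 8 — Covered Occupancy: [a written tenancy agreement has been provided? no] OR [Authorised Holding (section 3)? yes] OR [Tier V Holding (section 9)? yes] → satisfied.
section 10 — Provisional Tenancy: Authorised Tenancy (section 6)? no; Registered Holding (section 4)? no; Covered Occupancy (section 8)? yes — 1 of 3 hold (need ≥2) → not satisfied.

No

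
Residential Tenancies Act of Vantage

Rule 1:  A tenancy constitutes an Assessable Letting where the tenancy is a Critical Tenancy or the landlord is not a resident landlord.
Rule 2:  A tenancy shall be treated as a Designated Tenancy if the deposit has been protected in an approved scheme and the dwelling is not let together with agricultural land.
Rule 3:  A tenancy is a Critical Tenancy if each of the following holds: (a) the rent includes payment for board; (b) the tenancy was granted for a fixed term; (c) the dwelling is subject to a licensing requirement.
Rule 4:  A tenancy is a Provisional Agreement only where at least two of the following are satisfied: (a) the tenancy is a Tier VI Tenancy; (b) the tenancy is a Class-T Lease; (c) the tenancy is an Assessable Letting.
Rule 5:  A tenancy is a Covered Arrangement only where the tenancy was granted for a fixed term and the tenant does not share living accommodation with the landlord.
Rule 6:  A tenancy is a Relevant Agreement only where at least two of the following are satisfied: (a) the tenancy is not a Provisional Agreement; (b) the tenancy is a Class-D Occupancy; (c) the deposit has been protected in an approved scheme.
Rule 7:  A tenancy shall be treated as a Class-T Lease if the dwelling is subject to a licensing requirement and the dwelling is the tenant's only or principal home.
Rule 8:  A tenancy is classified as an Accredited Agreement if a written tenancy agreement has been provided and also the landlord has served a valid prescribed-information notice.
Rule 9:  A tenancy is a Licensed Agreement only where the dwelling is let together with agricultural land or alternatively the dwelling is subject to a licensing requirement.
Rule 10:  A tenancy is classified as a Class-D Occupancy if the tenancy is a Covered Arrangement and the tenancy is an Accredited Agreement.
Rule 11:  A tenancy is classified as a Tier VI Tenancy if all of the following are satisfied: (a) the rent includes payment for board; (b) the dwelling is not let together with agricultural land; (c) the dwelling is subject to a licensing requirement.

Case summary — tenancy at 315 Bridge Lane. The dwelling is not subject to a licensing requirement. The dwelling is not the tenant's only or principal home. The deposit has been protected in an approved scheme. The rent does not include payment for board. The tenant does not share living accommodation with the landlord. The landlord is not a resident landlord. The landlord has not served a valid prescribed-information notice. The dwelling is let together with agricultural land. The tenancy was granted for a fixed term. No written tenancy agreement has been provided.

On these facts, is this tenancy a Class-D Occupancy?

No

rule 5 — Covered Arrangement: [the tenancy was granted for a fixed term? yes] AND [the tenant does not share living accommodation with the landlord? yes] → satisfied.
rule 8 — Accredited Agreement: [a written tenancy agreement has been provided? no] AND [the landlord has served a valid prescribed-information notice? no] → not satisfied.
rule 10 — Class-D Occupancy: [Covered Arrangement (rule 5)? yes] AND [Accredited Agreement (rule 8)? no] → not satisfied.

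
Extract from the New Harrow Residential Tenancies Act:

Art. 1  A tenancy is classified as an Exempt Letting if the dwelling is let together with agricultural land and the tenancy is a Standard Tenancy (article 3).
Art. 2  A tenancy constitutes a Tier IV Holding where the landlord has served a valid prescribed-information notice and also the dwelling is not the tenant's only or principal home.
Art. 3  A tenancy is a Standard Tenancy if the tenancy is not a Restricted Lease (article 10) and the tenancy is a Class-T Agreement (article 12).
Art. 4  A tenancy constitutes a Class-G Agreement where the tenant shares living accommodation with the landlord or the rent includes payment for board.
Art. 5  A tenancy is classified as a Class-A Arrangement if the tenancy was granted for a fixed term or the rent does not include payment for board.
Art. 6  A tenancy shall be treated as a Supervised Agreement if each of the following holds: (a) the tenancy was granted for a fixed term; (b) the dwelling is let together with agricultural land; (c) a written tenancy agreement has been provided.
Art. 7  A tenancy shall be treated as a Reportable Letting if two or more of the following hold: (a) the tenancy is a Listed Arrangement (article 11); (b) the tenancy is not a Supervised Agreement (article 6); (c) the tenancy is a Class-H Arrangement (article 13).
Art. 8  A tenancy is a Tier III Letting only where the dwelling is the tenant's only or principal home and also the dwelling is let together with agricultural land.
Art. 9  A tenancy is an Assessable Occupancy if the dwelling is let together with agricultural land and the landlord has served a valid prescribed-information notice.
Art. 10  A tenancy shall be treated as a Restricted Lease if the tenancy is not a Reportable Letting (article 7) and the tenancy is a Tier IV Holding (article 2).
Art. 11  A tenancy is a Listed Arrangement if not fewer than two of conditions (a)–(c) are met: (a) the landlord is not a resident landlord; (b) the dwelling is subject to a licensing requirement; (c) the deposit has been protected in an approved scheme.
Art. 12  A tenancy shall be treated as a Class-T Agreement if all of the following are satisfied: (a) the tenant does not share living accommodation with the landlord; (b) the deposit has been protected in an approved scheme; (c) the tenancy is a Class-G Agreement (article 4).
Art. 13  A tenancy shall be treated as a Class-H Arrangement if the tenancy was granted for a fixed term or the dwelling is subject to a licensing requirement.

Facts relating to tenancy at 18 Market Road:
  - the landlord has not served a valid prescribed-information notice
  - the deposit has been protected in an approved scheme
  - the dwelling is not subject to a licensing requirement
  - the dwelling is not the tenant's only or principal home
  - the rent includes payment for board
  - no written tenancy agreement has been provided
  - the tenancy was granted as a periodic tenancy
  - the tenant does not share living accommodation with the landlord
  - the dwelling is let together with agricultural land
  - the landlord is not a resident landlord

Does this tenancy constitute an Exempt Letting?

article 11 — Listed Arrangement: the landlord is not a resident landlord? yes; the dwelling is subject to a licensing requirement? no; the deposit has been protected in an approved scheme? yes — 2 of 3 hold (need ≥2) → satisfied.
article 6 — Supervised Agreement: [the tenancy was granted for a fixed term? no] AND [the dwelling is let together with agricultural land? yes] AND [a written tenancy agreement has been provided? no] → not satisfied.
article 13 — Class-H Arrangement: [the tenancy was granted for a fixed term? no] OR [the dwelling is subject to a licensing requirement? no] → not satisfied.
article 7 — Reportable Letting: Listed Arrangement (article 11)? yes; not a Supervised Agreement (article 6)? yes; Class-H Arrangement (article 13)? no — 2 of 3 hold (need ≥2) → satisfied.
article 2 — Tier IV Holding: [the landlord has served a valid prescribed-information notice? no] AND [the dwelling is not the tenant's only or principal home? yes] → not satisfied.
article 10 — Restricted Lease: [not a Reportable Letting (article 7)? no] AND [Tier IV Holding (article 2)? no] → not satisfied.
article 4 — Class-G Agreement: [the tenant shares living accommodation with the landlord? no] OR [the rent includes payment for board? yes] → satisfied.
article 12 — Class-T Agreement: [the tenant does not share living accommodation with the landlord? yes] AND [the deposit has been protected in an approved scheme? yes] AND [Class-G Agreement (article 4)? yes] → satisfied.
article 3 — Standard Tenancy: [not a Restricted Lease (article 10)? yes] AND [Class-T Agreement (article 12)? yes] → satisfied.
article 1 — Exempt Letting: [the dwelling is let together with agricultural land? yes] AND [Standard Tenancy (article 3)? yes] → satisfied.

Yes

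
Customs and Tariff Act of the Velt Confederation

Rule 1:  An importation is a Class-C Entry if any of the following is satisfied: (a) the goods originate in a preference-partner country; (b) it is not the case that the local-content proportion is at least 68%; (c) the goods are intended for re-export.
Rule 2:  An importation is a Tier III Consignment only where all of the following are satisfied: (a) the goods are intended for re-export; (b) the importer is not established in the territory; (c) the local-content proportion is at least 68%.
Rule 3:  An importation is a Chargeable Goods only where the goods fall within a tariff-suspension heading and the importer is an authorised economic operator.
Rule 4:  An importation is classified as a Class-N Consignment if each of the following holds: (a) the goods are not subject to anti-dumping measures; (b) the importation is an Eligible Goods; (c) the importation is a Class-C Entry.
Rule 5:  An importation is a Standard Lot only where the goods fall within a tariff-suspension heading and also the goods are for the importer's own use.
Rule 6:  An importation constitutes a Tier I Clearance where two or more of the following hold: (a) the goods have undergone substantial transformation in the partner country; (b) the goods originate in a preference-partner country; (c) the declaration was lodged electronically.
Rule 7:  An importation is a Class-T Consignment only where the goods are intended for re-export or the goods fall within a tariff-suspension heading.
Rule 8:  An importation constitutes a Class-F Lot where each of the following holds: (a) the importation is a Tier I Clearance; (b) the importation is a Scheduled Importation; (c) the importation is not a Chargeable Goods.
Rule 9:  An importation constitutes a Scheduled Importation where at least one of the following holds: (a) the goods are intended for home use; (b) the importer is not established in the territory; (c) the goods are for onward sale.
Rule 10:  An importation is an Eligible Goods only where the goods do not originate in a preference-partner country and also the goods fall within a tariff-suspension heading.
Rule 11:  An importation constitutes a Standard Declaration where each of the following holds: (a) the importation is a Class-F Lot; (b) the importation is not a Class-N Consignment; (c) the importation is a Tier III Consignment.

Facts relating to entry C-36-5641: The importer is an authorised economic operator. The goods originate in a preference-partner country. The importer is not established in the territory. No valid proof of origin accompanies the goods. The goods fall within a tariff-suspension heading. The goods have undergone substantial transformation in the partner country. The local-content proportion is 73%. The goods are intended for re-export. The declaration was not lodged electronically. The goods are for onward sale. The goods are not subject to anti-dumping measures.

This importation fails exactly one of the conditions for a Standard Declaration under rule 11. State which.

rule 6 — Tier I Clearance: the goods have undergone substantial transformation in the partner country? yes; the goods originate in a preference-partner country? yes; the declaration was lodged electronically? no — 2 of 3 hold (need ≥2) → satisfied.
rule 9 — Scheduled Importation: [the goods are intended for home use? no] OR [the importer is not established in the territory? yes] OR [the goods are for onward sale? yes] → satisfied.
rule 3 — Chargeable Goods: [the goods fall within a tariff-suspension heading? yes] AND [the importer is an authorised economic operator? yes] → satisfied.
rule 8 — Class-F Lot: [Tier I Clearance (rule 6)? yes] AND [Scheduled Importation (rule 9)? yes] AND [not a Chargeable Goods (rule 3)? no] → not satisfied.
rule 10 — Eligible Goods: [the goods do not originate in a preference-partner country? no] AND [the goods fall within a tariff-suspension heading? yes] → not satisfied.
rule 1 — Class-C Entry: [the goods originate in a preference-partner country? yes] OR [local-content proportion: 73% ≥ 68%? yes, so negated condition no] OR [the goods are intended for re-export? yes] → satisfied.
rule 4 — Class-N Consignment: [the goods are not subject to anti-dumping measures? yes] AND [Eligible Goods (rule 10)? no] AND [Class-C Entry (rule 1)? yes] → not satisfied.
rule 2 — Tier III Consignment: [the goods are intended for re-export? yes] AND [the importer is not established in the territory? yes] AND [local-content proportion: 73% ≥ 68%? yes] → satisfied.
rule 11 — Standard Declaration: [Class-F Lot (rule 8)? no] AND [not a Class-N Consignment (rule 4)? yes] AND [Tier III Consignment (rule 2)? yes] → not satisfied.

Class-F Lot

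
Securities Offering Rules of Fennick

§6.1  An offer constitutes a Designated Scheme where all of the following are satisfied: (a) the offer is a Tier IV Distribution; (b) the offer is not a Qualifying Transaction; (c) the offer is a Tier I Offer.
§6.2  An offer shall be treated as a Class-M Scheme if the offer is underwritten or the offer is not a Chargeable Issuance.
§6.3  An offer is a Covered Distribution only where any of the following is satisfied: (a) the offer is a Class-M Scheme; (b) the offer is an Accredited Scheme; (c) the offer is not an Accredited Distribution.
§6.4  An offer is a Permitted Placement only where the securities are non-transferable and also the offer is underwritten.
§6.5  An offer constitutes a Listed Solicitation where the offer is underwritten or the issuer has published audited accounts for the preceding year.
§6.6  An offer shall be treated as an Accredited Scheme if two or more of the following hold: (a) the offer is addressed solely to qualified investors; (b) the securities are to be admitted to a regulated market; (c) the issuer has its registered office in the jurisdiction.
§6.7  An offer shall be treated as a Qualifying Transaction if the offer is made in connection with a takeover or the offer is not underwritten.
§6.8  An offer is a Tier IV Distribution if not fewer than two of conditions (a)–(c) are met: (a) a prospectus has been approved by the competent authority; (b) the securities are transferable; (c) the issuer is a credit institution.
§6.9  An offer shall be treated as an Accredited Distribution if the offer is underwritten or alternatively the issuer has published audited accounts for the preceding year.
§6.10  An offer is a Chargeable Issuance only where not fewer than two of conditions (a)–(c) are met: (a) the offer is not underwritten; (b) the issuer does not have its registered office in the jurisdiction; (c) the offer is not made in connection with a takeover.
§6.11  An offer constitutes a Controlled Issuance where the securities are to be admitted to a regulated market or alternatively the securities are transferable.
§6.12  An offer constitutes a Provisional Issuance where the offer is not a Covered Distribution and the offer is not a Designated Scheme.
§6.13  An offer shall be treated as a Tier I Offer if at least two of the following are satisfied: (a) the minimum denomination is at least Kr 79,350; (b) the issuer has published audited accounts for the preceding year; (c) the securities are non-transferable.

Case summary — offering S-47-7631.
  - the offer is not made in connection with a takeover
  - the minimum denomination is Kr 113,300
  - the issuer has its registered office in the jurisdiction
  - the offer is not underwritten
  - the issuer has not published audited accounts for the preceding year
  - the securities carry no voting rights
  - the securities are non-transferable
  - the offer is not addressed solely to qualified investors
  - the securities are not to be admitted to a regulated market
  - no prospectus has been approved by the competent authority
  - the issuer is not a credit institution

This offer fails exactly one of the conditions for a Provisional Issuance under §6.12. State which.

Covered Distribution

Under §6.10: the offer is not underwritten? yes; the issuer does not have its registered office in the jurisdiction? no; the offer is not made in connection with a takeover? yes — 2 of 3 hold (need ≥2) → satisfied.
Under §6.2: the offer is underwritten? no; or not a Chargeable Issuance (§6.10)? no. So the offer is not a Class-M Scheme.
Under §6.6: the offer is addressed solely to qualified investors? no; the securities are to be admitted to a regulated market? no; the issuer has its registered office in the jurisdiction? yes — 1 of 3 hold (need ≥2) → not satisfied.
Under §6.9: the offer is underwritten? no; or the issuer has published audited accounts for the preceding year? no. So the offer is not an Accredited Distribution.
Under §6.3: Class-M Scheme (§6.2)? no; or Accredited Scheme (§6.6)? no; or not an Accredited Distribution (§6.9)? yes. So the offer is a Covered Distribution.
Under §6.8: a prospectus has been approved by the competent authority? no; the securities are transferable? no; the issuer is a credit institution? no — 0 of 3 hold (need ≥2) → not satisfied.
Under §6.7: the offer is made in connection with a takeover? no; or the offer is not underwritten? yes. So the offer is a Qualifying Transaction.
Under §6.13: minimum denomination: Kr 113,300 ≥ Kr 79,350? yes; the issuer has published audited accounts for the preceding year? no; the securities are non-transferable? yes — 2 of 3 hold (need ≥2) → satisfied.
Under §6.1: Tier IV Distribution (§6.8)? no; and not a Qualifying Transaction (§6.7)? no; and Tier I Offer (§6.13)? yes. So the offer is not a Designated Scheme.
Under §6.12: not a Covered Distribution (§6.3)? no; and not a Designated Scheme (§6.1)? yes. So the offer is not a Provisional Issuance.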